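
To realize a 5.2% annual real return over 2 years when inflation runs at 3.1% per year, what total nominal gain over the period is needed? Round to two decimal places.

17.64%

Required annual nominal rate: (1+5.2%)(1+3.1%) − 1 = 8.4612%.
Cumulative over 2 years: (1 + 0.084612)^2 − 1 ≈ 0.17638.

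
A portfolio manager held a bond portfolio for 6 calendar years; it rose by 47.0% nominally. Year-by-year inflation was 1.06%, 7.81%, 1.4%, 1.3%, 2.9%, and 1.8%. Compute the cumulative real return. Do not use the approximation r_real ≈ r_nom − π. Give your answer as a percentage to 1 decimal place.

Cumulative inflation factor: 1.0106 × 1.0781 × 1.014 × 1.013 × 1.029 × 1.018 ≈ 1.17233.
Nominal growth factor: 1.47000. Real growth factor = 1.47000 / 1.17233 ≈ 1.25392.
Total real return ≈ 25.3916%.

25.4%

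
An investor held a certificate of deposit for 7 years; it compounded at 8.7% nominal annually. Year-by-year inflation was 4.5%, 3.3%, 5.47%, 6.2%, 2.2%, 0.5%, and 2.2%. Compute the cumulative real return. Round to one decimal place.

41.3%

Cumulative inflation factor: 1.045 × 1.033 × 1.0547 × 1.062 × 1.022 × 1.005 × 1.022 ≈ 1.26922.
Nominal growth factor: 1.79311. Real growth factor = 1.79311 / 1.26922 ≈ 1.41276.
Total real return ≈ 41.2762%.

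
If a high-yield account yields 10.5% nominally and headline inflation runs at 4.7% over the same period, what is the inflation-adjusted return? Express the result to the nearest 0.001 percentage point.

5.540%

Real return via the Fisher equation: (1 + 10.5%)/(1 + 4.7%) − 1 = 1.105/1.047 − 1 ≈ 0.05540.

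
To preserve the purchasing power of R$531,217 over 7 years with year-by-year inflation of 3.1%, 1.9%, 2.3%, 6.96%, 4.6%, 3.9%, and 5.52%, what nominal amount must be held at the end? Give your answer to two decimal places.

Cumulative price-level factor: 1.031 × 1.019 × 1.023 × 1.0696 × 1.046 × 1.039 × 1.0552 ≈ 1.3182928357.
The nominal amount required is R$531,217 scaled up by that factor.

R$700,299.57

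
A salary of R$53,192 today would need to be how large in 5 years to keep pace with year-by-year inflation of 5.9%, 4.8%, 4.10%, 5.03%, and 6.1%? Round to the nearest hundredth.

Cumulative price-level factor: 1.059 × 1.048 × 1.0410 × 1.0503 × 1.061 ≈ 1.2874688247.
Multiplying R$53,192 by the price-level factor gives the future nominal sum.

R$68,483.04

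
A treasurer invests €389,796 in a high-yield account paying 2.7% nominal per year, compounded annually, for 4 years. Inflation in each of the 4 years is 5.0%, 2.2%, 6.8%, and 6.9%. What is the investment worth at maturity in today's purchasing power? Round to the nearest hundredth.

€353,940.29

Nominal value at maturity: €389,796 × (1 + 2.7%)^4 ≈ €433,629.83.
Price-level factor over 4 years: 1.050 × 1.022 × 1.068 × 1.069 = 1.2251496852.
The maturity value deflated by that factor is the answer in today's purchasing power.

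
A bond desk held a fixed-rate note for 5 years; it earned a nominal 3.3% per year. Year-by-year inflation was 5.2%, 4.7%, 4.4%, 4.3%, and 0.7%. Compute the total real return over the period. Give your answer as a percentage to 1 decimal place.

-2.6%

Cumulative inflation factor: 1.052 × 1.047 × 1.044 × 1.043 × 1.007 ≈ 1.20775.
Nominal growth factor: 1.17626. Real growth factor = 1.17626 / 1.20775 ≈ 0.97392.
Total real return ≈ -2.6076%.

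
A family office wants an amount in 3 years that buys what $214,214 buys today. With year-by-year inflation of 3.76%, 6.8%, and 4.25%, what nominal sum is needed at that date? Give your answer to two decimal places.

Cumulative price-level factor: 1.0376 × 1.068 × 1.0425 = 1.155253464.
The nominal amount required is $214,214 scaled up by that factor.

$247,471.47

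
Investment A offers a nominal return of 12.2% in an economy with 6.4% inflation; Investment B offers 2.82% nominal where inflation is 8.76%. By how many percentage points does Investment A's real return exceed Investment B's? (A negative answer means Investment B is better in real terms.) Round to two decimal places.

10.91

Investment A real return: 1.122/1.064 − 1 = 5.451%.
Investment B real return: 1.0282/1.0876 − 1 = -5.462%.
Difference: 5.451 − (-5.462) = 10.913 pp.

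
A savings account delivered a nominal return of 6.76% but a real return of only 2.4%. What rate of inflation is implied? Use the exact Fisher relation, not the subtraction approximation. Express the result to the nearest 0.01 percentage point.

From (1+r_nom) = (1+r_real)(1+π), we get 1+π = (1 + 6.76%)/(1 + 2.4%) = 1.0676/1.024 ≈ 1.04258.
So π ≈ 4.2578%.

4.26%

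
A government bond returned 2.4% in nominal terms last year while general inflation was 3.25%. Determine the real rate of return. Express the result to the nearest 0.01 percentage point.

Real return via the Fisher equation: (1 + 2.4%)/(1 + 3.25%) − 1 = 1.024/1.0325 − 1 ≈ -0.00823.

-0.82%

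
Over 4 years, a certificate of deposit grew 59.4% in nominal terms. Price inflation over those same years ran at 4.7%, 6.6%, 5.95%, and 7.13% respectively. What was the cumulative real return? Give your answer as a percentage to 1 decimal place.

Cumulative inflation factor: 1.047 × 1.066 × 1.0595 × 1.0713 ≈ 1.26682.
Nominal growth factor: 1.59400. Real growth factor = 1.59400 / 1.26682 ≈ 1.25827.
Total real return ≈ 25.8266%.

25.8%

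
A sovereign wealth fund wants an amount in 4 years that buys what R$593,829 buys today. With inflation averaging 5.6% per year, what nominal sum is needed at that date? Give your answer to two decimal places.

R$738,443.17

Cumulative price-level factor: (1+5.6%)^4 ≈ 1.2435282985.
The nominal amount required is R$593,829 scaled up by that factor.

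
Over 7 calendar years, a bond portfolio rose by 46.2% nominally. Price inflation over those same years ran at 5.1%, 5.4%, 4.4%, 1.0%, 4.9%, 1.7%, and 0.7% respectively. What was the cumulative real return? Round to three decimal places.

Cumulative inflation factor: 1.051 × 1.054 × 1.044 × 1.010 × 1.049 × 1.017 × 1.007 ≈ 1.25485.
Nominal growth factor: 1.46200. Real growth factor = 1.46200 / 1.25485 ≈ 1.16508.
Total real return ≈ 16.5081%.

16.508%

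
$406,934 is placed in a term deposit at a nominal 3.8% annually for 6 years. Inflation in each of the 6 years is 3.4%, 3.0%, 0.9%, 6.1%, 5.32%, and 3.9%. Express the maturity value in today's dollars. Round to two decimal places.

Nominal value at maturity: $406,934 × (1 + 3.8%)^6 ≈ $508,988.65.
Price-level factor over 6 years: 1.034 × 1.030 × 1.009 × 1.061 × 1.0532 × 1.039 ≈ 1.2476440839.
The maturity value deflated by that factor is the answer in today's purchasing power.

$407,959.82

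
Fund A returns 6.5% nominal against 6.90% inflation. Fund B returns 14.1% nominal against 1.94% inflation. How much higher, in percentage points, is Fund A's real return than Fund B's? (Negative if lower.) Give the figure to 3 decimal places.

Fund A real return: 1.065/1.0690 − 1 = -0.3742%.
Fund B real return: 1.141/1.0194 − 1 = 11.9286%.
Difference: -0.3742 − 11.9286 = -12.3028 pp.

-12.303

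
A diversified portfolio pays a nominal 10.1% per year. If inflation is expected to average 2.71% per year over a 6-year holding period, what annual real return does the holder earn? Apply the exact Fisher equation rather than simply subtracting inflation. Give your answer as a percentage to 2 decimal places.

7.20%

With constant rates the annual real return is the same each year: (1+10.1%)/(1+2.71%) − 1 = 0.07195.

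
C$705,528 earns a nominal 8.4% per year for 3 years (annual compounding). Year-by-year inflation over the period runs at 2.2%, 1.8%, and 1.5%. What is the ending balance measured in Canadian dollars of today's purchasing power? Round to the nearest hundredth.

C$851,015.33

Nominal value at maturity: C$705,528 × (1 + 8.4%)^3 ≈ C$898,673.84.
Price-level factor over 3 years: 1.022 × 1.018 × 1.015 = 1.05600194.
Dividing the nominal maturity value by the price-level factor gives the value in today's money.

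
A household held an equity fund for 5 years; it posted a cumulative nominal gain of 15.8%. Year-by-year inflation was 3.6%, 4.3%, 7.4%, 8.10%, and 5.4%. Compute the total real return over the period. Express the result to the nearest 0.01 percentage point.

Cumulative inflation factor: 1.036 × 1.043 × 1.074 × 1.0810 × 1.054 ≈ 1.32225.
Nominal growth factor: 1.15800. Real growth factor = 1.15800 / 1.32225 ≈ 0.87578.
Total real return ≈ -12.4222%.

-12.42%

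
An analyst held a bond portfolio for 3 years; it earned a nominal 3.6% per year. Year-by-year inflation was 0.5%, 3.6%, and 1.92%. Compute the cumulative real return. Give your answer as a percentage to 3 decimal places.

Cumulative inflation factor: 1.005 × 1.036 × 1.0192 ≈ 1.06117.
Nominal growth factor: 1.11193. Real growth factor = 1.11193 / 1.06117 ≈ 1.04784.
Total real return ≈ 4.7838%.

4.784%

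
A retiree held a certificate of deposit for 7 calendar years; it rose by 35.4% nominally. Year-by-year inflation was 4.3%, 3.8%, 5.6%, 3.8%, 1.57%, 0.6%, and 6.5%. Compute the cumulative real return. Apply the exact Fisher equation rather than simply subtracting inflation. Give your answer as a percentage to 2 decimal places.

Cumulative inflation factor: 1.043 × 1.038 × 1.056 × 1.038 × 1.0157 × 1.006 × 1.065 ≈ 1.29139.
Nominal growth factor: 1.35400. Real growth factor = 1.35400 / 1.29139 ≈ 1.04849.
Total real return ≈ 4.8486%.

4.85%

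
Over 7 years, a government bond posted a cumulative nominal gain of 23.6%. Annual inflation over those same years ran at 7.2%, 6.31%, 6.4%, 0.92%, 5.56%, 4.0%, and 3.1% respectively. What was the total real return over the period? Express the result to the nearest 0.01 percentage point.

-10.76%

Cumulative inflation factor: 1.072 × 1.0631 × 1.064 × 1.0092 × 1.0556 × 1.040 × 1.031 ≈ 1.38509.
Nominal growth factor: 1.23600. Real growth factor = 1.23600 / 1.38509 ≈ 0.89236.
Total real return ≈ -10.7642%.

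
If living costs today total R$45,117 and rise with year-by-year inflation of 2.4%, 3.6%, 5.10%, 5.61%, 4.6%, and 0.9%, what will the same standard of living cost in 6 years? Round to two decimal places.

Cumulative price-level factor: 1.024 × 1.036 × 1.0510 × 1.0561 × 1.046 × 1.009 ≈ 1.2427687422.
Multiplying R$45,117 by the price-level factor gives the future nominal sum.

R$56,070.00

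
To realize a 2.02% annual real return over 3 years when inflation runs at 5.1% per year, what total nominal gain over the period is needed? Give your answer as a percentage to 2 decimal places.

23.27%

Required annual nominal rate: (1+2.02%)(1+5.1%) − 1 = 7.22302%.
Cumulative over 3 years: (1 + 0.0722302)^3 − 1 ≈ 0.23272.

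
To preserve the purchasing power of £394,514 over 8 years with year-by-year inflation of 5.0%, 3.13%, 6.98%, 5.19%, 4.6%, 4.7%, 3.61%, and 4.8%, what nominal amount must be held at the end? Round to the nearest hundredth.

Cumulative price-level factor: 1.050 × 1.0313 × 1.0698 × 1.0519 × 1.046 × 1.047 × 1.0361 × 1.048 ≈ 1.4490810865.
The nominal amount required is £394,514 scaled up by that factor.

£571,682.78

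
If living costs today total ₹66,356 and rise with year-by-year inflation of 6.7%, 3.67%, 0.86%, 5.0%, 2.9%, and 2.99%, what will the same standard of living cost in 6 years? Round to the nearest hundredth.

Cumulative price-level factor: 1.067 × 1.0367 × 1.0086 × 1.050 × 1.029 × 1.0299 ≈ 1.2414699555.
Multiplying ₹66,356 by the price-level factor gives the future nominal sum.

₹82,378.98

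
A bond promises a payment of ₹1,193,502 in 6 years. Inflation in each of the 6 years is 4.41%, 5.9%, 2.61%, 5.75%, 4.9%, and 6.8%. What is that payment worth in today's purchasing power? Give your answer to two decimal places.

₹887,908.66

Price-level factor over 6 years: 1.0441 × 1.059 × 1.0261 × 1.0575 × 1.049 × 1.068 ≈ 1.3441720492.
Purchasing power today: ₹1,193,502 divided by that factor.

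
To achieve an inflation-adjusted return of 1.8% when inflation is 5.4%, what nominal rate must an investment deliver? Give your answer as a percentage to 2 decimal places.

7.30%

By the Fisher equation, 1 + r_nom = (1 + 1.8%)(1 + 5.4%) = 1.018 × 1.054 = 1.072972.
So r_nom = 7.2972%.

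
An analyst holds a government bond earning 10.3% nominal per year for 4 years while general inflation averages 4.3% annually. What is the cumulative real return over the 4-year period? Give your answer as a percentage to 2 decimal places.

The annual real rate is (1+10.3%)/(1+4.3%) − 1 = 5.7526%.
Compounded over 4 years: (1 + 0.057526)^4 − 1 ≈ 0.25073.

25.07%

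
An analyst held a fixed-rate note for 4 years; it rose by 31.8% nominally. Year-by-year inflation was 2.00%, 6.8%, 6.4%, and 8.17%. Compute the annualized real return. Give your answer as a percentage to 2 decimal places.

Cumulative inflation factor: 1.0200 × 1.068 × 1.064 × 1.0817 ≈ 1.25378.
Nominal growth factor: 1.31800. Real growth factor = 1.31800 / 1.25378 ≈ 1.05122.
Annualized: 1.05122^(1/4) − 1 ≈ 0.01257.

1.26%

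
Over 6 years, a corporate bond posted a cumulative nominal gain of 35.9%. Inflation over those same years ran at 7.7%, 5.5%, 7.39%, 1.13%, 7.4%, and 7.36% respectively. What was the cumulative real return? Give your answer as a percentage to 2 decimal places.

Cumulative inflation factor: 1.077 × 1.055 × 1.0739 × 1.0113 × 1.074 × 1.0736 ≈ 1.42285.
Nominal growth factor: 1.35900. Real growth factor = 1.35900 / 1.42285 ≈ 0.95513.
Total real return ≈ -4.4874%.

-4.49%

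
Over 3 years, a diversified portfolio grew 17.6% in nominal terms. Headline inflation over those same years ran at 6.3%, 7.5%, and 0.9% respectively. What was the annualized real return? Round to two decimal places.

0.66%

Cumulative inflation factor: 1.063 × 1.075 × 1.009 ≈ 1.15301.
Nominal growth factor: 1.17600. Real growth factor = 1.17600 / 1.15301 ≈ 1.01994.
Annualized: 1.01994^(1/3) − 1 ≈ 0.00660.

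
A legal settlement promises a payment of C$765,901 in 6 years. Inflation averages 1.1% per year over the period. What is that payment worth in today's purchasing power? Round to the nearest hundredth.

C$717,241.98

Price-level factor over 6 years: (1 + 1.1%)^6 ≈ 1.0678418406.
Purchasing power today: C$765,901 divided by that factor.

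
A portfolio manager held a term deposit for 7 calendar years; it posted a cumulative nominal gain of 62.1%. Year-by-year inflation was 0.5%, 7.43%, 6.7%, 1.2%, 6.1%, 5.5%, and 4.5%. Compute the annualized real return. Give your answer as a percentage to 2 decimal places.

Cumulative inflation factor: 1.005 × 1.0743 × 1.067 × 1.012 × 1.061 × 1.055 × 1.045 ≈ 1.36371.
Nominal growth factor: 1.62100. Real growth factor = 1.62100 / 1.36371 ≈ 1.18867.
Annualized: 1.18867^(1/7) − 1 ≈ 0.02500.

2.50%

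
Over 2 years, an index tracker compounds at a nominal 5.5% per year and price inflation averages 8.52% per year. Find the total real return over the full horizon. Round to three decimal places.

The annual real rate is (1+5.5%)/(1+8.52%) − 1 = -2.7829%.
Compounded over 2 years: (1 + -0.027829)^2 − 1 ≈ -0.05488.

-5.488%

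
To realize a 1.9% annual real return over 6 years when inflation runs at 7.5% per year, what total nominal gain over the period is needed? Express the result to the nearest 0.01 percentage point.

Required annual nominal rate: (1+1.9%)(1+7.5%) − 1 = 9.5425%.
Cumulative over 6 years: (1 + 0.095425)^6 − 1 ≈ 0.72781.

72.78%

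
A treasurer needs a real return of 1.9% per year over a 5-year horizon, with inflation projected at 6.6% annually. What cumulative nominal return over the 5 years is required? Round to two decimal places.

Required annual nominal rate: (1+1.9%)(1+6.6%) − 1 = 8.6254%.
Cumulative over 5 years: (1 + 0.086254)^5 − 1 ≈ 0.51237.

51.24%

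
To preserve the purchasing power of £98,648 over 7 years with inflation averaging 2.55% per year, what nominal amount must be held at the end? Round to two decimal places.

Cumulative price-level factor: (1+2.55%)^7 ≈ 1.1927506254.
Multiplying £98,648 by the price-level factor gives the future nominal sum.

£117,662.46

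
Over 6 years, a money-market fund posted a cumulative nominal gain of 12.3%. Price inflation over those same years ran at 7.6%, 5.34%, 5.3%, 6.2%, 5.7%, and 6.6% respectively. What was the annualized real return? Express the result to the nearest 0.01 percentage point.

-3.93%

Cumulative inflation factor: 1.076 × 1.0534 × 1.053 × 1.062 × 1.057 × 1.066 ≈ 1.42821.
Nominal growth factor: 1.12300. Real growth factor = 1.12300 / 1.42821 ≈ 0.78630.
Annualized: 0.78630^(1/6) − 1 ≈ -0.03928.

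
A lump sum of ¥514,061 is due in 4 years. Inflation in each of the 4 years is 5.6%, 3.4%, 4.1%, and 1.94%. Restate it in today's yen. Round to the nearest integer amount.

¥443,644

Price-level factor over 4 years: 1.056 × 1.034 × 1.041 × 1.0194 ≈ 1.1587235020.
Purchasing power today: ¥514,061 divided by that factor.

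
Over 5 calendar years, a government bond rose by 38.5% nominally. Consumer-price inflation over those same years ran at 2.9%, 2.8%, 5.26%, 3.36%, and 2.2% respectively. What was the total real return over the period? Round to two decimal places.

17.75%

Cumulative inflation factor: 1.029 × 1.028 × 1.0526 × 1.0336 × 1.022 ≈ 1.17618.
Nominal growth factor: 1.38500. Real growth factor = 1.38500 / 1.17618 ≈ 1.17754.
Total real return ≈ 17.7537%.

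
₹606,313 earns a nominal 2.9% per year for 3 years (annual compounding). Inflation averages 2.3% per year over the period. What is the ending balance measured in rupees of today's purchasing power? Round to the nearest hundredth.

₹617,043.96

Nominal value at maturity: ₹606,313 × (1 + 2.9%)^3 ≈ ₹660,606.75.
Price-level factor over 3 years: (1 + 2.3%)^3 = 1.070599167.
Dividing the nominal maturity value by the price-level factor gives the value in today's money.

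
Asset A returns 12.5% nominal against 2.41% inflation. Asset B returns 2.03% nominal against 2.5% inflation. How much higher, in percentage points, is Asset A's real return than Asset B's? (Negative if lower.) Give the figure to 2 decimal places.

10.31

Asset A real return: 1.125/1.0241 − 1 = 9.853%.
Asset B real return: 1.0203/1.025 − 1 = -0.459%.
Difference: 9.853 − (-0.459) = 10.312 pp.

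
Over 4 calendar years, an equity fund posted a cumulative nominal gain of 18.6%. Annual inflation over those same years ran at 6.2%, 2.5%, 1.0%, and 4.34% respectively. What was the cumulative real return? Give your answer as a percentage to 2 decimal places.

3.39%

Cumulative inflation factor: 1.062 × 1.025 × 1.010 × 1.0434 ≈ 1.14715.
Nominal growth factor: 1.18600. Real growth factor = 1.18600 / 1.14715 ≈ 1.03387.
Total real return ≈ 3.3866%.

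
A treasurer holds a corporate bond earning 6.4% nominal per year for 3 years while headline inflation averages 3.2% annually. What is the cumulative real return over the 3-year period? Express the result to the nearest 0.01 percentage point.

9.59%

The annual real rate is (1+6.4%)/(1+3.2%) − 1 = 3.1008%.
Compounded over 3 years: (1 + 0.031008)^3 − 1 ≈ 0.09594.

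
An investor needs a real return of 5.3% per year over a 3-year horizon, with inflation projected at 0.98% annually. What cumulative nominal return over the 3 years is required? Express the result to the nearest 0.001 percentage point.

20.224%

Required annual nominal rate: (1+5.3%)(1+0.98%) − 1 = 6.33194%.
Cumulative over 3 years: (1 + 0.0633194)^3 − 1 ≈ 0.20224.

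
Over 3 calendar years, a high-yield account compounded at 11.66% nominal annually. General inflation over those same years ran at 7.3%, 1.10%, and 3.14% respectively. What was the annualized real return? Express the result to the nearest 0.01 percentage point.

Cumulative inflation factor: 1.073 × 1.0110 × 1.0314 ≈ 1.11887.
Nominal growth factor: 1.39217. Real growth factor = 1.39217 / 1.11887 ≈ 1.24427.
Annualized: 1.24427^(1/3) − 1 ≈ 0.07557.

7.56%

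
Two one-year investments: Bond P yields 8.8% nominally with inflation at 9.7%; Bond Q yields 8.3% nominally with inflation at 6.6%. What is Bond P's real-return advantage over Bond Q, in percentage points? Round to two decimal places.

Bond P real return: 1.088/1.097 − 1 = -0.820%.
Bond Q real return: 1.083/1.066 − 1 = 1.595%.
Difference: -0.820 − 1.595 = -2.415 pp.

-2.42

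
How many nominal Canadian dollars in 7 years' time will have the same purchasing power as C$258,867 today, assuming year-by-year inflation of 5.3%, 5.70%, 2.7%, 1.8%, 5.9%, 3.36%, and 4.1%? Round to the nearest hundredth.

C$343,239.66

Cumulative price-level factor: 1.053 × 1.0570 × 1.027 × 1.018 × 1.059 × 1.0336 × 1.041 ≈ 1.3259305296.
The nominal amount required is C$258,867 scaled up by that factor.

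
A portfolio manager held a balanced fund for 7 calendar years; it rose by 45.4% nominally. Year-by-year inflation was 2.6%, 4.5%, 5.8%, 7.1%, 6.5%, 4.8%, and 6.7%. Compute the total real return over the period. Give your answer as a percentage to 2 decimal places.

Cumulative inflation factor: 1.026 × 1.045 × 1.058 × 1.071 × 1.065 × 1.048 × 1.067 ≈ 1.44682.
Nominal growth factor: 1.45400. Real growth factor = 1.45400 / 1.44682 ≈ 1.00496.
Total real return ≈ 0.4964%.

0.50%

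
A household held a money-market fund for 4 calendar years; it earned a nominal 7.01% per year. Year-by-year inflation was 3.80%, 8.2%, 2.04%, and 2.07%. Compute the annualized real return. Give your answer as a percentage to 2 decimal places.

2.90%

Cumulative inflation factor: 1.0380 × 1.082 × 1.0204 × 1.0207 ≈ 1.16975.
Nominal growth factor: 1.31129. Real growth factor = 1.31129 / 1.16975 ≈ 1.12100.
Annualized: 1.12100^(1/4) − 1 ≈ 0.02897.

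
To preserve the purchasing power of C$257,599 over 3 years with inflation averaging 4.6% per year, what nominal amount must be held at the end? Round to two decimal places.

Cumulative price-level factor: (1+4.6%)^3 = 1.144445336.
The nominal amount required is C$257,599 scaled up by that factor.

C$294,807.97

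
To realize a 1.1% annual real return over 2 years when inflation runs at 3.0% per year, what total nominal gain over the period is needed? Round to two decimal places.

Required annual nominal rate: (1+1.1%)(1+3.0%) − 1 = 4.133%.
Cumulative over 2 years: (1 + 0.04133)^2 − 1 ≈ 0.08437.

8.44%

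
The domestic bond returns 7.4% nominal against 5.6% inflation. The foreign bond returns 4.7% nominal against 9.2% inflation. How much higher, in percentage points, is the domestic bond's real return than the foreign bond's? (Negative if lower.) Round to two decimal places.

5.83

The domestic bond real return: 1.074/1.056 − 1 = 1.705%.
The foreign bond real return: 1.047/1.092 − 1 = -4.121%.
Difference: 1.705 − (-4.121) = 5.826 pp.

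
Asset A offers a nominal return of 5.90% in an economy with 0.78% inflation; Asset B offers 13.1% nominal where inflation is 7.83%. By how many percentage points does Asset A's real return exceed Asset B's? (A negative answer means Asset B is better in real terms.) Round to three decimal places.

Asset A real return: 1.0590/1.0078 − 1 = 5.0804%.
Asset B real return: 1.131/1.0783 − 1 = 4.8873%.
Difference: 5.0804 − 4.8873 = 0.1931 pp.

0.193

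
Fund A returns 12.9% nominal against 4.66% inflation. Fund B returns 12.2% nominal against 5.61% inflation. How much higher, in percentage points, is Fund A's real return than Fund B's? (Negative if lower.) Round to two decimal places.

1.63

Fund A real return: 1.129/1.0466 − 1 = 7.873%.
Fund B real return: 1.122/1.0561 − 1 = 6.240%.
Difference: 7.873 − 6.240 = 1.633 pp.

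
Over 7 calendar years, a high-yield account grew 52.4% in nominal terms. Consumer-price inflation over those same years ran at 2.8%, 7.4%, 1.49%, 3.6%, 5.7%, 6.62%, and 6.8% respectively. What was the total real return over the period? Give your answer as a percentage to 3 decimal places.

Cumulative inflation factor: 1.028 × 1.074 × 1.0149 × 1.036 × 1.057 × 1.0662 × 1.068 ≈ 1.39722.
Nominal growth factor: 1.52400. Real growth factor = 1.52400 / 1.39722 ≈ 1.09074.
Total real return ≈ 9.0736%.

9.074%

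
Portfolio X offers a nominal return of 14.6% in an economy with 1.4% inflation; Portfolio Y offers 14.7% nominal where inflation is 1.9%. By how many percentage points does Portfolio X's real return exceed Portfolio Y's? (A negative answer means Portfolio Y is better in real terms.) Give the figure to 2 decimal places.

0.46

Portfolio X real return: 1.146/1.014 − 1 = 13.018%.
Portfolio Y real return: 1.147/1.019 − 1 = 12.561%.
Difference: 13.018 − 12.561 = 0.457 pp.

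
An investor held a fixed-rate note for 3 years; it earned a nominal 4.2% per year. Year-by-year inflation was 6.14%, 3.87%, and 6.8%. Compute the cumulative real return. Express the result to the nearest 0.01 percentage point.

Cumulative inflation factor: 1.0614 × 1.0387 × 1.068 ≈ 1.17744.
Nominal growth factor: 1.13137. Real growth factor = 1.13137 / 1.17744 ≈ 0.96087.
Total real return ≈ -3.9134%.

-3.91%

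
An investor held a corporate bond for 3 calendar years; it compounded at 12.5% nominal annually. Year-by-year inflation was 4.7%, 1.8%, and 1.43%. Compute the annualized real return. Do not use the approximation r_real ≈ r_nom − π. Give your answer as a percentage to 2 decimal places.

Cumulative inflation factor: 1.047 × 1.018 × 1.0143 ≈ 1.08109.
Nominal growth factor: 1.42383. Real growth factor = 1.42383 / 1.08109 ≈ 1.31703.
Annualized: 1.31703^(1/3) − 1 ≈ 0.09614.

9.61%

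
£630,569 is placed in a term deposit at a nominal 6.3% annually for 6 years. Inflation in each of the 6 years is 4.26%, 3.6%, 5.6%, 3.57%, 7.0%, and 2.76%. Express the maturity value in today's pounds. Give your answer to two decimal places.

£700,404.55

Nominal value at maturity: £630,569 × (1 + 6.3%)^6 ≈ £909,771.24.
Price-level factor over 6 years: 1.0426 × 1.036 × 1.056 × 1.0357 × 1.070 × 1.0276 ≈ 1.2989225119.
Dividing the nominal maturity value by the price-level factor gives the value in today's money.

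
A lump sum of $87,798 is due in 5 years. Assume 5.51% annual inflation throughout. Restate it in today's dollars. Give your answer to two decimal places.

$67,145.44

Price-level factor over 5 years: (1 + 5.51%)^5 ≈ 1.3075795362.
Purchasing power today: $87,798 divided by that factor.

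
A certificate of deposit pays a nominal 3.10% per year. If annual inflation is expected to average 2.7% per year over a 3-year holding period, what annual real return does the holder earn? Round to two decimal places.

With constant rates the annual real return is the same each year: (1+3.10%)/(1+2.7%) − 1 = 0.00389.

0.39%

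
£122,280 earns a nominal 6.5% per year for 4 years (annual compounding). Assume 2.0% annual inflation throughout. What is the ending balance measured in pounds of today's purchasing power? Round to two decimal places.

£145,329.30

Nominal value at maturity: £122,280 × (1 + 6.5%)^4 ≈ £157,309.11.
Price-level factor over 4 years: (1 + 2.0%)^4 = 1.08243216.
Dividing the nominal maturity value by the price-level factor gives the value in today's money.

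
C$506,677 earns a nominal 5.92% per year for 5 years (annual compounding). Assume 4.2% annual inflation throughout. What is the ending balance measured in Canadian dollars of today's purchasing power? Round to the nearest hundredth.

Nominal value at maturity: C$506,677 × (1 + 5.92%)^5 ≈ C$675,493.31.
Price-level factor over 5 years: (1 + 4.2%)^5 ≈ 1.2283965692.
The maturity value deflated by that factor is the answer in today's purchasing power.

C$549,898.40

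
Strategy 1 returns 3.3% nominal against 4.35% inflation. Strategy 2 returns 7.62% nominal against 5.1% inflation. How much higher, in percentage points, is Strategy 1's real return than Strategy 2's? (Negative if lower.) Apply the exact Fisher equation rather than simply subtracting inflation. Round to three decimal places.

-3.404

Strategy 1 real return: 1.033/1.0435 − 1 = -1.0062%.
Strategy 2 real return: 1.0762/1.051 − 1 = 2.3977%.
Difference: -1.0062 − 2.3977 = -3.4039 pp.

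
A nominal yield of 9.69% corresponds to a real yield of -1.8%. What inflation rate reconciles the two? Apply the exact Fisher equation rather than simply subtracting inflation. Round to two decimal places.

11.70%

From (1+r_nom) = (1+r_real)(1+π), we get 1+π = (1 + 9.69%)/(1 − 1.8%) = 1.0969/0.982 ≈ 1.11701.
So π ≈ 11.7006%.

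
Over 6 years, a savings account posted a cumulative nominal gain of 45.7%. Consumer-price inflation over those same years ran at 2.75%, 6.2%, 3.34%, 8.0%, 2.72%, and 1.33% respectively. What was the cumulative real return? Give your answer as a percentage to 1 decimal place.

Cumulative inflation factor: 1.0275 × 1.062 × 1.0334 × 1.080 × 1.0272 × 1.0133 ≈ 1.26763.
Nominal growth factor: 1.45700. Real growth factor = 1.45700 / 1.26763 ≈ 1.14939.
Total real return ≈ 14.9391%.

14.9%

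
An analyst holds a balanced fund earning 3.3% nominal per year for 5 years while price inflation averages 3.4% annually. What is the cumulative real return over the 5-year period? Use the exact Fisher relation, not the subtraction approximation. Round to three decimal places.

The annual real rate is (1+3.3%)/(1+3.4%) − 1 = -0.0967%.
Compounded over 5 years: (1 + -0.000967)^5 − 1 ≈ -0.00483.

-0.483%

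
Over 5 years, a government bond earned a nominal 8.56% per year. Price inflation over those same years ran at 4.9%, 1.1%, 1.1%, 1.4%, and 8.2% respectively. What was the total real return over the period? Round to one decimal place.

28.2%

Cumulative inflation factor: 1.049 × 1.011 × 1.011 × 1.014 × 1.082 ≈ 1.17637.
Nominal growth factor: 1.50782. Real growth factor = 1.50782 / 1.17637 ≈ 1.28176.
Total real return ≈ 28.1758%.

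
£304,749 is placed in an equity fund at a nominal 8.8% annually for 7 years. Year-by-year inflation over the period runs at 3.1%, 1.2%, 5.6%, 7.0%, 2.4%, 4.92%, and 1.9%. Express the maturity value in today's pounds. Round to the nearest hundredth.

£426,113.47

Nominal value at maturity: £304,749 × (1 + 8.8%)^7 ≈ £549,977.04.
Price-level factor over 7 years: 1.031 × 1.012 × 1.056 × 1.070 × 1.024 × 1.0492 × 1.019 ≈ 1.2906821274.
Dividing the nominal maturity value by the price-level factor gives the value in today's money.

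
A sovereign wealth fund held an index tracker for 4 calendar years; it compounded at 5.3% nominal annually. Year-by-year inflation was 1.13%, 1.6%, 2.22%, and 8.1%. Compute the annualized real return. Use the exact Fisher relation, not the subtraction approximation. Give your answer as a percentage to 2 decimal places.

2.01%

Cumulative inflation factor: 1.0113 × 1.016 × 1.0222 × 1.081 ≈ 1.13536.
Nominal growth factor: 1.22946. Real growth factor = 1.22946 / 1.13536 ≈ 1.08287.
Annualized: 1.08287^(1/4) − 1 ≈ 0.02010.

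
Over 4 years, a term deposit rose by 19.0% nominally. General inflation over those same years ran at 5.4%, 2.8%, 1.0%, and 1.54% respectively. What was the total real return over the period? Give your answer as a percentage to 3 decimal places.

7.091%

Cumulative inflation factor: 1.054 × 1.028 × 1.010 × 1.0154 ≈ 1.11120.
Nominal growth factor: 1.19000. Real growth factor = 1.19000 / 1.11120 ≈ 1.07091.
Total real return ≈ 7.0914%.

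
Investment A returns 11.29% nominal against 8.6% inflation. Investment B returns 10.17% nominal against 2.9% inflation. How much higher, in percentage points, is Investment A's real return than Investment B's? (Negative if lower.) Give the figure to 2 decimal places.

Investment A real return: 1.1129/1.086 − 1 = 2.477%.
Investment B real return: 1.1017/1.029 − 1 = 7.065%.
Difference: 2.477 − 7.065 = -4.588 pp.

-4.59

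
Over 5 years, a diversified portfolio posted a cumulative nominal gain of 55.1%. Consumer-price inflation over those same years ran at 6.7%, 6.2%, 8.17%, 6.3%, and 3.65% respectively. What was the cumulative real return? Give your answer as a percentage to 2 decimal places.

Cumulative inflation factor: 1.067 × 1.062 × 1.0817 × 1.063 × 1.0365 ≈ 1.35051.
Nominal growth factor: 1.55100. Real growth factor = 1.55100 / 1.35051 ≈ 1.14845.
Total real return ≈ 14.8454%.

14.85%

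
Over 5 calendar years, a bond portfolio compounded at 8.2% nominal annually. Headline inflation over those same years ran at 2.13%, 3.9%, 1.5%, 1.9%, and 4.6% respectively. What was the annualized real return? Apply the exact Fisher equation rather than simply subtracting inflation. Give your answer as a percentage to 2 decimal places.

5.25%

Cumulative inflation factor: 1.0213 × 1.039 × 1.015 × 1.019 × 1.046 ≈ 1.14800.
Nominal growth factor: 1.48298. Real growth factor = 1.48298 / 1.14800 ≈ 1.29180.
Annualized: 1.29180^(1/5) − 1 ≈ 0.05254.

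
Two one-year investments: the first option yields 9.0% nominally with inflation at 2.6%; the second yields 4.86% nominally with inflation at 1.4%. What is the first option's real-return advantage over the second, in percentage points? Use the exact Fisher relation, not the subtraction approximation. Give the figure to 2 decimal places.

2.83

The first option real return: 1.090/1.026 − 1 = 6.238%.
The second real return: 1.0486/1.014 − 1 = 3.412%.
Difference: 6.238 − 3.412 = 2.826 pp.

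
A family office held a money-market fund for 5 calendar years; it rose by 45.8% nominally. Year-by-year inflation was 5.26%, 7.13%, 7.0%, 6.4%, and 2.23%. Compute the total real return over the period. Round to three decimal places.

Cumulative inflation factor: 1.0526 × 1.0713 × 1.070 × 1.064 × 1.0223 ≈ 1.31244.
Nominal growth factor: 1.45800. Real growth factor = 1.45800 / 1.31244 ≈ 1.11091.
Total real return ≈ 11.0911%.

11.091%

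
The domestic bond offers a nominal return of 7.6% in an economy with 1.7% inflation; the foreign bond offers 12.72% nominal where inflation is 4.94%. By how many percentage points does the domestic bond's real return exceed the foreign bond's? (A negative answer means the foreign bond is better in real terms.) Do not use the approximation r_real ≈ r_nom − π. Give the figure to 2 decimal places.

-1.61

The domestic bond real return: 1.076/1.017 − 1 = 5.801%.
The foreign bond real return: 1.1272/1.0494 − 1 = 7.414%.
Difference: 5.801 − 7.414 = -1.613 pp.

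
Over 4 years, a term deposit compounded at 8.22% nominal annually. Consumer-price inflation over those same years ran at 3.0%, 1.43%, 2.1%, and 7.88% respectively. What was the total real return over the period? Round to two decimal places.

Cumulative inflation factor: 1.030 × 1.0143 × 1.021 × 1.0788 ≈ 1.15072.
Nominal growth factor: 1.37161. Real growth factor = 1.37161 / 1.15072 ≈ 1.19195.
Total real return ≈ 19.1955%.

19.20%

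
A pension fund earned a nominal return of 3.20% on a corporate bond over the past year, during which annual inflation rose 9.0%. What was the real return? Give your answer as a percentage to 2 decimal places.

Real return via the Fisher equation: (1 + 3.20%)/(1 + 9.0%) − 1 = 1.0320/1.090 − 1 ≈ -0.05321.

-5.32%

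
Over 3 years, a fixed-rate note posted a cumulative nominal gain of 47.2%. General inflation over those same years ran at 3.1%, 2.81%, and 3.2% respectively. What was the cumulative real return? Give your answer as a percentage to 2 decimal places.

Cumulative inflation factor: 1.031 × 1.0281 × 1.032 ≈ 1.09389.
Nominal growth factor: 1.47200. Real growth factor = 1.47200 / 1.09389 ≈ 1.34566.
Total real return ≈ 34.5656%.

34.57%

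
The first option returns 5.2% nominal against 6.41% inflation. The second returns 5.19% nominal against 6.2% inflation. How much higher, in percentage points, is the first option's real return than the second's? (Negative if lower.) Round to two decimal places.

-0.19

The first option real return: 1.052/1.0641 − 1 = -1.137%.
The second real return: 1.0519/1.062 − 1 = -0.951%.
Difference: -1.137 − (-0.951) = -0.186 pp.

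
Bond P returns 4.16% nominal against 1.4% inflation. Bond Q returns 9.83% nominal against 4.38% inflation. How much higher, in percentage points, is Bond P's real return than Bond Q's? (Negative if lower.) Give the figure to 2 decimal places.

-2.50

Bond P real return: 1.0416/1.014 − 1 = 2.722%.
Bond Q real return: 1.0983/1.0438 − 1 = 5.221%.
Difference: 2.722 − 5.221 = -2.499 pp.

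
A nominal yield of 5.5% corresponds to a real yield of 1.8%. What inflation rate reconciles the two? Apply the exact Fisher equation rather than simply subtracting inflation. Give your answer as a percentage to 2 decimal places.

From (1+r_nom) = (1+r_real)(1+π), we get 1+π = (1 + 5.5%)/(1 + 1.8%) = 1.055/1.018 ≈ 1.03635.
So π ≈ 3.6346%.

3.63%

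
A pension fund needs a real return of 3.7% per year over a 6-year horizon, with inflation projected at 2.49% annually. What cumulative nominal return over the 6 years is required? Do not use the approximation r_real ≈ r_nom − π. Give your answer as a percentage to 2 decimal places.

Required annual nominal rate: (1+3.7%)(1+2.49%) − 1 = 6.28213%.
Cumulative over 6 years: (1 + 0.0628213)^6 − 1 ≈ 0.44132.

44.13%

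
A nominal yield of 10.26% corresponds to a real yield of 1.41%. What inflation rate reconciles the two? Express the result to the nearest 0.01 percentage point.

From (1+r_nom) = (1+r_real)(1+π), we get 1+π = (1 + 10.26%)/(1 + 1.41%) = 1.1026/1.0141 ≈ 1.08727.
So π ≈ 8.7270%.

8.73%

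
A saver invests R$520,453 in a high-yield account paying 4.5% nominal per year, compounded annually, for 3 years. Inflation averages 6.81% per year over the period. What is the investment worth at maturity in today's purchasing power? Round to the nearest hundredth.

R$487,410.23

Nominal value at maturity: R$520,453 × (1 + 4.5%)^3 ≈ R$593,923.33.
Price-level factor over 3 years: (1 + 6.81%)^3 ≈ 1.2185286512.
The maturity value deflated by that factor is the answer in today's purchasing power.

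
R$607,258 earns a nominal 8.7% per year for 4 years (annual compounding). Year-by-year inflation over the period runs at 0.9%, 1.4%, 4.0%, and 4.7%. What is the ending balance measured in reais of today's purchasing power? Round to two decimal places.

Nominal value at maturity: R$607,258 × (1 + 8.7%)^4 ≈ R$847,796.11.
Price-level factor over 4 years: 1.009 × 1.014 × 1.040 × 1.047 ≈ 1.1140614389.
The maturity value deflated by that factor is the answer in today's purchasing power.

R$760,995.83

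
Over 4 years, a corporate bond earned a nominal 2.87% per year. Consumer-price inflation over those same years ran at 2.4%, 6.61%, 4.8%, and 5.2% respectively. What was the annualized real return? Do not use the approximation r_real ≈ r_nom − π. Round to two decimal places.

Cumulative inflation factor: 1.024 × 1.0661 × 1.048 × 1.052 ≈ 1.20358.
Nominal growth factor: 1.11984. Real growth factor = 1.11984 / 1.20358 ≈ 0.93042.
Annualized: 0.93042^(1/4) − 1 ≈ -0.01787.

-1.79%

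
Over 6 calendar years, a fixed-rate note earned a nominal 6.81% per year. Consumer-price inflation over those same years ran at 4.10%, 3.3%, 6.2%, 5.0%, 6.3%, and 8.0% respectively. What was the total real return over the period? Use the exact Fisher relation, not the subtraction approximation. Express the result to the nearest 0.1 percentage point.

Cumulative inflation factor: 1.0410 × 1.033 × 1.062 × 1.050 × 1.063 × 1.080 ≈ 1.37664.
Nominal growth factor: 1.48481. Real growth factor = 1.48481 / 1.37664 ≈ 1.07857.
Total real return ≈ 7.8573%.

7.9%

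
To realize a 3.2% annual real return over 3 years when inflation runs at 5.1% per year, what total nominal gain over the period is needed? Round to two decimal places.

Required annual nominal rate: (1+3.2%)(1+5.1%) − 1 = 8.4632%.
Cumulative over 3 years: (1 + 0.084632)^3 − 1 ≈ 0.27599.

27.60%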